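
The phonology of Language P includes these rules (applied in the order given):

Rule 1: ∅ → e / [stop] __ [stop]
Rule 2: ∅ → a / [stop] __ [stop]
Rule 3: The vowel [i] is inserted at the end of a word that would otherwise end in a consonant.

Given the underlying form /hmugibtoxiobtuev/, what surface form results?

Rule 1 (stop-cluster e-epenthesis): /b/ and /t/ form a stop–stop cluster, so [e] is inserted between them. /b/ and /t/ form a stop–stop cluster, so [e] is inserted between them. /hmugibtoxiobtuev/ → hmugibetoxiobetuev.
Rule 2 (stop-cluster a-epenthesis): no segment meets the environment; /hmugibetoxiobetuev/ is unchanged.
Rule 3 (final i-epenthesis): the form ends in the consonant /v/, so [i] is inserted word-finally. /hmugibetoxiobetuev/ → hmugibetoxiobetuevi.

hmugibetoxiobetuevi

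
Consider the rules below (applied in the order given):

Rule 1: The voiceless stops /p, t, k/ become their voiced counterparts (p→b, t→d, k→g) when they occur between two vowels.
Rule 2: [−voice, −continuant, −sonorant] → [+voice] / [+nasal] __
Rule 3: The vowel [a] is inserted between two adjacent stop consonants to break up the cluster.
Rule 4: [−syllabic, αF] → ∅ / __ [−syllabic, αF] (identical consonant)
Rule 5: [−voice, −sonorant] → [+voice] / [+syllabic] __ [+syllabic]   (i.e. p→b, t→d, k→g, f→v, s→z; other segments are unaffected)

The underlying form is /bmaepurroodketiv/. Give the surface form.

Rule 1 (intervocalic voicing): /p/ is a voiceless stop between vowels /e/ and /u/, so it voices to [b]. /t/ is a voiceless stop between vowels /e/ and /i/, so it voices to [d]. /bmaepurroodketiv/ → bmaeburroodkediv.
Rule 2 (post-nasal voicing): no segment meets the environment; /bmaeburroodkediv/ is unchanged.
Rule 3 (stop-cluster a-epenthesis): /d/ and /k/ form a stop–stop cluster, so [a] is inserted between them. /bmaeburroodkediv/ → bmaeburroodakediv.
Rule 4 (degemination): /rr/ is a geminate; the first /r/ deletes. /bmaeburroodakediv/ → bmaeburoodakediv.
Rule 5 (intervocalic voicing): /k/ is a voiceless obstruent between vowels /a/ and /e/, so it voices to [g]. /bmaeburoodakediv/ → bmaeburoodagediv.

bmaeburoodagediv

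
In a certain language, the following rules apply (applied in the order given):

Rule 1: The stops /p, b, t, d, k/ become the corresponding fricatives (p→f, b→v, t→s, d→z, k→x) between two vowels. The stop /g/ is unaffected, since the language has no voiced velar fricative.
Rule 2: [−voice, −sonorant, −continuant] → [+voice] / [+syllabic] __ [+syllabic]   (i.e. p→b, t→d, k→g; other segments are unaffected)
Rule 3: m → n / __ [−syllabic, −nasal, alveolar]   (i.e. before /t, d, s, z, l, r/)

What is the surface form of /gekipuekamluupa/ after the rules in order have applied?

gexifuexanluufa

Rule 1 (intervocalic spirantization): /k/ is a stop between vowels /e/ and /i/, so it spirantizes to the fricative [x]. /p/ is a stop between vowels /i/ and /u/, so it spirantizes to the fricative [f]. /k/ is a stop between vowels /e/ and /a/, so it spirantizes to the fricative [x]. /p/ is a stop between vowels /u/ and /a/, so it spirantizes to the fricative [f]. /gekipuekamluupa/ → gexifuexamluufa.
Rule 2 (intervocalic voicing): no segment meets the environment; /gexifuexamluufa/ is unchanged.
Rule 3 (nasal place assimilation): /m/ precedes the alveolar consonant /l/, so it assimilates in place to [n]. /gexifuexamluufa/ → gexifuexanluufa.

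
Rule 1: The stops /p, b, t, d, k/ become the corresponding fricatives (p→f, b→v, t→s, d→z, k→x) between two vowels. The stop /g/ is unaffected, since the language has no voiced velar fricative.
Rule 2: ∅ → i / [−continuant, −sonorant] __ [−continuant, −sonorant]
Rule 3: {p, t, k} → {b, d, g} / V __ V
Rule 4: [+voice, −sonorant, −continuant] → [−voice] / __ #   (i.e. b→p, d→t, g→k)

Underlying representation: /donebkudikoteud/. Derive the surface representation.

Rule 1 (intervocalic spirantization): /d/ is a stop between vowels /u/ and /i/, so it spirantizes to the fricative [z]. /k/ is a stop between vowels /i/ and /o/, so it spirantizes to the fricative [x]. /t/ is a stop between vowels /o/ and /e/, so it spirantizes to the fricative [s]. /donebkudikoteud/ → donebkuzixoseud.
Rule 2 (stop-cluster i-epenthesis): /b/ and /k/ form a stop–stop cluster, so [i] is inserted between them. /donebkuzixoseud/ → donebikuzixoseud.
Rule 3 (intervocalic voicing): /k/ is a voiceless stop between vowels /i/ and /u/, so it voices to [g]. /donebikuzixoseud/ → donebiguzixoseud.
Rule 4 (final devoicing): /d/ is a voiced stop in word-final position, so it devoices to [t]. /donebiguzixoseud/ → donebiguzixoseut.

donebiguzixoseut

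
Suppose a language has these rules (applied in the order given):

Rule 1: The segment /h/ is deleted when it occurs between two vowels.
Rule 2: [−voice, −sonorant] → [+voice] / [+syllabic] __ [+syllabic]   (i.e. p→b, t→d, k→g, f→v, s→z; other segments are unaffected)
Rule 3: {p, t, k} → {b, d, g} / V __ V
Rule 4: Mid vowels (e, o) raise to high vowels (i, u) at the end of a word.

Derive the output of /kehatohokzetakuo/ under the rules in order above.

Rule 1 (intervocalic h-deletion): /h/ occurs between vowels /e/ and /a/, so it deletes. /h/ occurs between vowels /o/ and /o/, so it deletes. /kehatohokzetakuo/ → keatookzetakuo.
Rule 2 (intervocalic voicing): /t/ is a voiceless obstruent between vowels /a/ and /o/, so it voices to [d]. /t/ is a voiceless obstruent between vowels /e/ and /a/, so it voices to [d]. /k/ is a voiceless obstruent between vowels /a/ and /u/, so it voices to [g]. /keatookzetakuo/ → keadookzedaguo.
Rule 3 (intervocalic voicing): no segment meets the environment; /keadookzedaguo/ is unchanged.
Rule 4 (final vowel raising): /o/ is a mid vowel in word-final position, so it raises to [u]. /keadookzedaguo/ → keadookzedaguu.

keadookzedaguu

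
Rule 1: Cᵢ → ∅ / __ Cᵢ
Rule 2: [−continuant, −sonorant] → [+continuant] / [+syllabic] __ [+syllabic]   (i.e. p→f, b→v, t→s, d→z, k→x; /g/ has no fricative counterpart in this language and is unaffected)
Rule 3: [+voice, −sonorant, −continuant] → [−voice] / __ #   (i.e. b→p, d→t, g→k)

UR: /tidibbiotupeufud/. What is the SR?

Rule 1 (degemination): /bb/ is a geminate; the first /b/ deletes. /tidibbiotupeufud/ → tidibiotupeufud.
Rule 2 (intervocalic spirantization): /d/ is a stop between vowels /i/ and /i/, so it spirantizes to the fricative [z]. /b/ is a stop between vowels /i/ and /i/, so it spirantizes to the fricative [v]. /t/ is a stop between vowels /o/ and /u/, so it spirantizes to the fricative [s]. /p/ is a stop between vowels /u/ and /e/, so it spirantizes to the fricative [f]. /tidibiotupeufud/ → tiziviosufeufud.
Rule 3 (final devoicing): /d/ is a voiced stop in word-final position, so it devoices to [t]. /tiziviosufeufud/ → tiziviosufeufut.

tiziviosufeufut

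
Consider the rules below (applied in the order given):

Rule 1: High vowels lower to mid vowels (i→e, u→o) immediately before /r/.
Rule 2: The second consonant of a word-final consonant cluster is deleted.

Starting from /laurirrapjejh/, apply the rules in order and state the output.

laorerrapjej

Rule 1 (pre-rhotic lowering): /u/ is a high vowel immediately before /r/, so it lowers to [o]. /i/ is a high vowel immediately before /r/, so it lowers to [e]. /laurirrapjejh/ → laorerrapjejh.
Rule 2 (final cluster simplification): /h/ is the second consonant of a word-final cluster /jh/, so it deletes. /laorerrapjejh/ → laorerrapjej.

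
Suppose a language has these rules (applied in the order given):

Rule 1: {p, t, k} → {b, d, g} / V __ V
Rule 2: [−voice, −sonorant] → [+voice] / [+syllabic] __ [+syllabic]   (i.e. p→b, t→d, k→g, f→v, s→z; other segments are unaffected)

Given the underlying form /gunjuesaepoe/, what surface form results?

Rule 1 (intervocalic voicing): /p/ is a voiceless stop between vowels /e/ and /o/, so it voices to [b]. /gunjuesaepoe/ → gunjuesaeboe.
Rule 2 (intervocalic voicing): /s/ is a voiceless obstruent between vowels /e/ and /a/, so it voices to [z]. /gunjuesaeboe/ → gunjuezaeboe.

gunjuezaeboe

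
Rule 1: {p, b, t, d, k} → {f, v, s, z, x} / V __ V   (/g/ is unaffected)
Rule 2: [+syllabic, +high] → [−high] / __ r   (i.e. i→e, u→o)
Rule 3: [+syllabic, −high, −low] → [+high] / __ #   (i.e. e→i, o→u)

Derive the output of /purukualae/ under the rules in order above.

Rule 1 (intervocalic spirantization): /k/ is a stop between vowels /u/ and /u/, so it spirantizes to the fricative [x]. /purukualae/ → puruxualae.
Rule 2 (pre-rhotic lowering): /u/ is a high vowel immediately before /r/, so it lowers to [o]. /puruxualae/ → poruxualae.
Rule 3 (final vowel raising): /e/ is a mid vowel in word-final position, so it raises to [i]. /poruxualae/ → poruxualai.

poruxualai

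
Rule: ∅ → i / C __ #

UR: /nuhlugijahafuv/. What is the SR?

the form ends in the consonant /v/, so [i] is inserted word-finally.
Surface form: [nuhlugijahafuvi].

nuhlugijahafuvi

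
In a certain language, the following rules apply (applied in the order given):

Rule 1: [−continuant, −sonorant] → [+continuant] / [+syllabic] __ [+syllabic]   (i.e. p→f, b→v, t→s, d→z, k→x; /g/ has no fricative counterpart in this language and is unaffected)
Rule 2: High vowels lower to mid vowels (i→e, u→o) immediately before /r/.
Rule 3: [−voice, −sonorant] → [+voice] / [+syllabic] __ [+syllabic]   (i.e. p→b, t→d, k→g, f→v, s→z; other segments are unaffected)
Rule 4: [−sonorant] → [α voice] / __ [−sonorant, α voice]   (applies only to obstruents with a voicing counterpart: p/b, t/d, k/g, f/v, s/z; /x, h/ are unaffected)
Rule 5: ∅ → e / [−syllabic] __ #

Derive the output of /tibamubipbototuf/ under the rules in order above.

Rule 1 (intervocalic spirantization): /b/ is a stop between vowels /i/ and /a/, so it spirantizes to the fricative [v]. /b/ is a stop between vowels /u/ and /i/, so it spirantizes to the fricative [v]. /t/ is a stop between vowels /o/ and /o/, so it spirantizes to the fricative [s]. /t/ is a stop between vowels /o/ and /u/, so it spirantizes to the fricative [s]. /tibamubipbototuf/ → tivamuvipbososuf.
Rule 2 (pre-rhotic lowering): no segment meets the environment; /tivamuvipbososuf/ is unchanged.
Rule 3 (intervocalic voicing): /s/ is a voiceless obstruent between vowels /o/ and /o/, so it voices to [z]. /s/ is a voiceless obstruent between vowels /o/ and /u/, so it voices to [z]. /tivamuvipbososuf/ → tivamuvipbozozuf.
Rule 4 (regressive voicing assimilation): /p/ precedes the voiced obstruent /b/, so it voices to [b] by assimilation. /tivamuvipbozozuf/ → tivamuvibbozozuf.
Rule 5 (final e-epenthesis): the form ends in the consonant /f/, so [e] is inserted word-finally. /tivamuvibbozozuf/ → tivamuvibbozozufe.

tivamuvibbozozufe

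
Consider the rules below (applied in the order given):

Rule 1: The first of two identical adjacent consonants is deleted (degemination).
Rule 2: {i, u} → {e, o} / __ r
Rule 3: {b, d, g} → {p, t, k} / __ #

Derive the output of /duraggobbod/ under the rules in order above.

doragobot

Rule 1 (degemination): /gg/ is a geminate; the first /g/ deletes. /bb/ is a geminate; the first /b/ deletes. /duraggobbod/ → duragobod.
Rule 2 (pre-rhotic lowering): /u/ is a high vowel immediately before /r/, so it lowers to [o]. /duragobod/ → doragobod.
Rule 3 (final devoicing): /d/ is a voiced stop in word-final position, so it devoices to [t]. /doragobod/ → doragobot.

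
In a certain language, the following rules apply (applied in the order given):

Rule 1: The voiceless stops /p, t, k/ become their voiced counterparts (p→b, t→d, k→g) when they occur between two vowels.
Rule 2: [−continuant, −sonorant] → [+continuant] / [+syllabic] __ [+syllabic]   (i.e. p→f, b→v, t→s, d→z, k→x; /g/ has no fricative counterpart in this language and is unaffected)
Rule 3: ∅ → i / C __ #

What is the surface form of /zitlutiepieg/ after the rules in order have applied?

zitluzieviegi

Rule 1 (intervocalic voicing): /t/ is a voiceless stop between vowels /u/ and /i/, so it voices to [d]. /p/ is a voiceless stop between vowels /e/ and /i/, so it voices to [b]. /zitlutiepieg/ → zitludiebieg.
Rule 2 (intervocalic spirantization): /d/ is a stop between vowels /u/ and /i/, so it spirantizes to the fricative [z]. /b/ is a stop between vowels /e/ and /i/, so it spirantizes to the fricative [v]. /zitludiebieg/ → zitluzievieg.
Rule 3 (final i-epenthesis): the form ends in the consonant /g/, so [i] is inserted word-finally. /zitluzievieg/ → zitluzieviegi.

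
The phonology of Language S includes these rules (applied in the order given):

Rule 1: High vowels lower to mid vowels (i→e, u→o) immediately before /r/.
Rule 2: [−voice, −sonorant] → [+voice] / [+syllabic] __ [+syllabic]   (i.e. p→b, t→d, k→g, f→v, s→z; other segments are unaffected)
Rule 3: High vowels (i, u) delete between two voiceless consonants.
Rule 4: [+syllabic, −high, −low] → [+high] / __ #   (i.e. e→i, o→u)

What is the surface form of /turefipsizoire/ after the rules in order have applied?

torevipsizoeri

Rule 1 (pre-rhotic lowering): /u/ is a high vowel immediately before /r/, so it lowers to [o]. /i/ is a high vowel immediately before /r/, so it lowers to [e]. /turefipsizoire/ → torefipsizoere.
Rule 2 (intervocalic voicing): /f/ is a voiceless obstruent between vowels /e/ and /i/, so it voices to [v]. /torefipsizoere/ → torevipsizoere.
Rule 3 (high vowel syncope): no segment meets the environment; /torevipsizoere/ is unchanged.
Rule 4 (final vowel raising): /e/ is a mid vowel in word-final position, so it raises to [i]. /torevipsizoere/ → torevipsizoeri.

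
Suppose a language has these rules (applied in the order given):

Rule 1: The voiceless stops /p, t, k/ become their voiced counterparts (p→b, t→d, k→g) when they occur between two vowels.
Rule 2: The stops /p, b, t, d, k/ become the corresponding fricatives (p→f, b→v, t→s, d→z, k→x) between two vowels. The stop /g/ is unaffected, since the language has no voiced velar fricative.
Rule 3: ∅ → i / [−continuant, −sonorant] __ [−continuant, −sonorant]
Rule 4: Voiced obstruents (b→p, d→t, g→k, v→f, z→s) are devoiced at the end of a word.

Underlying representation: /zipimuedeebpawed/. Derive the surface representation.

Rule 1 (intervocalic voicing): /p/ is a voiceless stop between vowels /i/ and /i/, so it voices to [b]. /zipimuedeebpawed/ → zibimuedeebpawed.
Rule 2 (intervocalic spirantization): /b/ is a stop between vowels /i/ and /i/, so it spirantizes to the fricative [v]. /d/ is a stop between vowels /e/ and /e/, so it spirantizes to the fricative [z]. /zibimuedeebpawed/ → zivimuezeebpawed.
Rule 3 (stop-cluster i-epenthesis): /b/ and /p/ form a stop–stop cluster, so [i] is inserted between them. /zivimuezeebpawed/ → zivimuezeebipawed.
Rule 4 (final devoicing): /d/ is a voiced obstruent in word-final position, so it devoices to [t]. /zivimuezeebipawed/ → zivimuezeebipawet.

zivimuezeebipawet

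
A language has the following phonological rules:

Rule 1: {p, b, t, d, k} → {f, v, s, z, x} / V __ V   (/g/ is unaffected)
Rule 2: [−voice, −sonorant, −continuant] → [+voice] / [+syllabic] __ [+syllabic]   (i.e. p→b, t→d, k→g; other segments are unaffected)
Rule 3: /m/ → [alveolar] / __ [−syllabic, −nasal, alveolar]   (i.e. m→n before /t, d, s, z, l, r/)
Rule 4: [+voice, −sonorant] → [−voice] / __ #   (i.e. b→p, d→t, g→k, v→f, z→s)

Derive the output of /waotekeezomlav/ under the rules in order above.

Rule 1 (intervocalic spirantization): /t/ is a stop between vowels /o/ and /e/, so it spirantizes to the fricative [s]. /k/ is a stop between vowels /e/ and /e/, so it spirantizes to the fricative [x]. /waotekeezomlav/ → waosexeezomlav.
Rule 2 (intervocalic voicing): no segment meets the environment; /waosexeezomlav/ is unchanged.
Rule 3 (nasal place assimilation): /m/ precedes the alveolar consonant /l/, so it assimilates in place to [n]. /waosexeezomlav/ → waosexeezonlav.
Rule 4 (final devoicing): /v/ is a voiced obstruent in word-final position, so it devoices to [f]. /waosexeezonlav/ → waosexeezonlaf.

waosexeezonlaf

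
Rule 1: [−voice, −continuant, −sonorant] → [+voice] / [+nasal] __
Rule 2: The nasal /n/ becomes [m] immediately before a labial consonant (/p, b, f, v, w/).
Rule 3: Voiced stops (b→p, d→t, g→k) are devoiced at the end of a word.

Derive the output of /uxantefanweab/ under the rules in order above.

Rule 1 (post-nasal voicing): /t/ is a voiceless stop immediately after the nasal /n/, so it voices to [d]. /uxantefanweab/ → uxandefanweab.
Rule 2 (nasal place assimilation): /n/ precedes the labial consonant /w/, so it assimilates in place to [m]. /uxandefanweab/ → uxandefamweab.
Rule 3 (final devoicing): /b/ is a voiced stop in word-final position, so it devoices to [p]. /uxandefamweab/ → uxandefamweap.

uxandefamweap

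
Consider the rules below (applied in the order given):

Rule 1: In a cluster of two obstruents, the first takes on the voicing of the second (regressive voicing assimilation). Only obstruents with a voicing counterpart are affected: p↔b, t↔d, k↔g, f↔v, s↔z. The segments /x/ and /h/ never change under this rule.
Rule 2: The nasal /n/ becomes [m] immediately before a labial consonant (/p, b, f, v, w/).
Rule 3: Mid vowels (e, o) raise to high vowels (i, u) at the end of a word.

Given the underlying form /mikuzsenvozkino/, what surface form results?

Rule 1 (regressive voicing assimilation): /z/ precedes the voiceless obstruent /s/, so it devoices to [s] by assimilation. /z/ precedes the voiceless obstruent /k/, so it devoices to [s] by assimilation. /mikuzsenvozkino/ → mikussenvoskino.
Rule 2 (nasal place assimilation): /n/ precedes the labial consonant /v/, so it assimilates in place to [m]. /mikussenvoskino/ → mikussemvoskino.
Rule 3 (final vowel raising): /o/ is a mid vowel in word-final position, so it raises to [u]. /mikussemvoskino/ → mikussemvoskinu.

mikussemvoskinu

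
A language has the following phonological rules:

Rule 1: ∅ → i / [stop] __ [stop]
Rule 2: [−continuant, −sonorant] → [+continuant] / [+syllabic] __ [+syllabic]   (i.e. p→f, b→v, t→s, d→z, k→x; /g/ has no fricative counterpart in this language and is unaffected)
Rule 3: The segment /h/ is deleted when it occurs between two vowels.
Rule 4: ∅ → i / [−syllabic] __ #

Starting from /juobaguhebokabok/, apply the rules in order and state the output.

Rule 1 (stop-cluster i-epenthesis): no segment meets the environment; /juobaguhebokabok/ is unchanged.
Rule 2 (intervocalic spirantization): /b/ is a stop between vowels /o/ and /a/, so it spirantizes to the fricative [v]. /b/ is a stop between vowels /e/ and /o/, so it spirantizes to the fricative [v]. /k/ is a stop between vowels /o/ and /a/, so it spirantizes to the fricative [x]. /b/ is a stop between vowels /a/ and /o/, so it spirantizes to the fricative [v]. /juobaguhebokabok/ → juovaguhevoxavok.
Rule 3 (intervocalic h-deletion): /h/ occurs between vowels /u/ and /e/, so it deletes. /juovaguhevoxavok/ → juovaguevoxavok.
Rule 4 (final i-epenthesis): the form ends in the consonant /k/, so [i] is inserted word-finally. /juovaguevoxavok/ → juovaguevoxavoki.

juovaguevoxavoki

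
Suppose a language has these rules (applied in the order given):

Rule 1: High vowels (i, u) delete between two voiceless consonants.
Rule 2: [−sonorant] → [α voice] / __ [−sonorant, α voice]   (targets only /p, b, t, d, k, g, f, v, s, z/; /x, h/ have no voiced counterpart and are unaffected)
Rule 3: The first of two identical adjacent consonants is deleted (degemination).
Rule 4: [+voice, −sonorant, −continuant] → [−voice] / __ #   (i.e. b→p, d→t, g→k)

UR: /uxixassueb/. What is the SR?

uxasuep

Rule 1 (high vowel syncope): /i/ is a high vowel flanked by voiceless consonants /x/ and /x/, so it deletes. /uxixassueb/ → uxxassueb.
Rule 2 (regressive voicing assimilation): no segment meets the environment; /uxxassueb/ is unchanged.
Rule 3 (degemination): /xx/ is a geminate; the first /x/ deletes. /ss/ is a geminate; the first /s/ deletes. /uxxassueb/ → uxasueb.
Rule 4 (final devoicing): /b/ is a voiced stop in word-final position, so it devoices to [p]. /uxasueb/ → uxasuep.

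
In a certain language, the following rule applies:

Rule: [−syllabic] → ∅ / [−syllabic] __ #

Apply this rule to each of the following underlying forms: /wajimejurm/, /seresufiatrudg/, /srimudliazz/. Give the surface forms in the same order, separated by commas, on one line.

/wajimejurm/: /m/ is the second consonant of a word-final cluster /rm/, so it deletes. → [wajimejur].
/seresufiatrudg/: /g/ is the second consonant of a word-final cluster /dg/, so it deletes. → [seresufiatrud].
/srimudliazz/: /z/ is the second consonant of a word-final cluster /zz/, so it deletes. → [srimudliaz].

wajimejur, seresufiatrud, srimudliaz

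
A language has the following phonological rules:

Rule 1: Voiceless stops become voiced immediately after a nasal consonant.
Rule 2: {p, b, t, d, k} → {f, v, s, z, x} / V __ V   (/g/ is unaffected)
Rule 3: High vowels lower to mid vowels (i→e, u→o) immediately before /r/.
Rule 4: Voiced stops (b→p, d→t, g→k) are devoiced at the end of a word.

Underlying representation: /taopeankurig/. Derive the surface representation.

Rule 1 (post-nasal voicing): /k/ is a voiceless stop immediately after the nasal /n/, so it voices to [g]. /taopeankurig/ → taopeangurig.
Rule 2 (intervocalic spirantization): /p/ is a stop between vowels /o/ and /e/, so it spirantizes to the fricative [f]. /taopeangurig/ → taofeangurig.
Rule 3 (pre-rhotic lowering): /u/ is a high vowel immediately before /r/, so it lowers to [o]. /taofeangurig/ → taofeangorig.
Rule 4 (final devoicing): /g/ is a voiced stop in word-final position, so it devoices to [k]. /taofeangorig/ → taofeangorik.

taofeangorik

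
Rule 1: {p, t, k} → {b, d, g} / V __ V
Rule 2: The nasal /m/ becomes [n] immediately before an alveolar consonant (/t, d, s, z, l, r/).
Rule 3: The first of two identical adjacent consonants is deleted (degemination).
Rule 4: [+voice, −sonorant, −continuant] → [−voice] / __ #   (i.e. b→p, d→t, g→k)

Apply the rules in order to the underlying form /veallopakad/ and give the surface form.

vealobagat

Rule 1 (intervocalic voicing): /p/ is a voiceless stop between vowels /o/ and /a/, so it voices to [b]. /k/ is a voiceless stop between vowels /a/ and /a/, so it voices to [g]. /veallopakad/ → veallobagad.
Rule 2 (nasal place assimilation): no segment meets the environment; /veallobagad/ is unchanged.
Rule 3 (degemination): /ll/ is a geminate; the first /l/ deletes. /veallobagad/ → vealobagad.
Rule 4 (final devoicing): /d/ is a voiced stop in word-final position, so it devoices to [t]. /vealobagad/ → vealobagat.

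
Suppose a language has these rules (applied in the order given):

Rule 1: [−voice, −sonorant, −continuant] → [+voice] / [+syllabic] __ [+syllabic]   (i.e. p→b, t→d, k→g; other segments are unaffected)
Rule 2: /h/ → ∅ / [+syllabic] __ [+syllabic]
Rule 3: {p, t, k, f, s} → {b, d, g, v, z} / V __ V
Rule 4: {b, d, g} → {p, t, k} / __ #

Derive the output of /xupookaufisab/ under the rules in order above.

xuboogauvizap

Rule 1 (intervocalic voicing): /p/ is a voiceless stop between vowels /u/ and /o/, so it voices to [b]. /k/ is a voiceless stop between vowels /o/ and /a/, so it voices to [g]. /xupookaufisab/ → xuboogaufisab.
Rule 2 (intervocalic h-deletion): no segment meets the environment; /xuboogaufisab/ is unchanged.
Rule 3 (intervocalic voicing): /f/ is a voiceless obstruent between vowels /u/ and /i/, so it voices to [v]. /s/ is a voiceless obstruent between vowels /i/ and /a/, so it voices to [z]. /xuboogaufisab/ → xuboogauvizab.
Rule 4 (final devoicing): /b/ is a voiced stop in word-final position, so it devoices to [p]. /xuboogauvizab/ → xuboogauvizap.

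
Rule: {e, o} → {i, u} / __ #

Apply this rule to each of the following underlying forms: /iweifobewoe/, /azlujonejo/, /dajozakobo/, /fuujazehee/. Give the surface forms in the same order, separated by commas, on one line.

/iweifobewoe/: /e/ is a mid vowel in word-final position, so it raises to [i]. → [iweifobewoi].
/azlujonejo/: /o/ is a mid vowel in word-final position, so it raises to [u]. → [azlujoneju].
/dajozakobo/: /o/ is a mid vowel in word-final position, so it raises to [u]. → [dajozakobu].
/fuujazehee/: /e/ is a mid vowel in word-final position, so it raises to [i]. → [fuujazehei].

iweifobewoi, azlujoneju, dajozakobu, fuujazehei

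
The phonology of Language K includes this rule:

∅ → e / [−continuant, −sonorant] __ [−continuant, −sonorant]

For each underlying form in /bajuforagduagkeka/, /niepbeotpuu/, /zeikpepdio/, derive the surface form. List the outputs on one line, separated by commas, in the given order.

bajuforageduagekeka, niepebeotepuu, zeikepepedio

/bajuforagduagkeka/: /g/ and /d/ form a stop–stop cluster, so [e] is inserted between them. /g/ and /k/ form a stop–stop cluster, so [e] is inserted between them. → [bajuforageduagekeka].
/niepbeotpuu/: /p/ and /b/ form a stop–stop cluster, so [e] is inserted between them. /t/ and /p/ form a stop–stop cluster, so [e] is inserted between them. → [niepebeotepuu].
/zeikpepdio/: /k/ and /p/ form a stop–stop cluster, so [e] is inserted between them. /p/ and /d/ form a stop–stop cluster, so [e] is inserted between them. → [zeikepepedio].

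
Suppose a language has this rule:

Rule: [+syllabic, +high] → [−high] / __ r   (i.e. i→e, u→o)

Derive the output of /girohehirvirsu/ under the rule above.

geroheherversu

/i/ is a high vowel immediately before /r/, so it lowers to [e].
/i/ is a high vowel immediately before /r/, so it lowers to [e].
/i/ is a high vowel immediately before /r/, so it lowers to [e].
Surface form: [geroheherversu].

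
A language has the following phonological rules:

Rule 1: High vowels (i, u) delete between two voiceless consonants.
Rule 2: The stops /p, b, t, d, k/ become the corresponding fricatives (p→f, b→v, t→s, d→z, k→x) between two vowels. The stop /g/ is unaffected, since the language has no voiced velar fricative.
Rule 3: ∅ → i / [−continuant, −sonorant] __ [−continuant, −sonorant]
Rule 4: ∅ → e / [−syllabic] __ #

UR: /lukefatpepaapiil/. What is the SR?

Rule 1 (high vowel syncope): no segment meets the environment; /lukefatpepaapiil/ is unchanged.
Rule 2 (intervocalic spirantization): /k/ is a stop between vowels /u/ and /e/, so it spirantizes to the fricative [x]. /p/ is a stop between vowels /e/ and /a/, so it spirantizes to the fricative [f]. /p/ is a stop between vowels /a/ and /i/, so it spirantizes to the fricative [f]. /lukefatpepaapiil/ → luxefatpefaafiil.
Rule 3 (stop-cluster i-epenthesis): /t/ and /p/ form a stop–stop cluster, so [i] is inserted between them. /luxefatpefaafiil/ → luxefatipefaafiil.
Rule 4 (final e-epenthesis): the form ends in the consonant /l/, so [e] is inserted word-finally. /luxefatipefaafiil/ → luxefatipefaafiile.

luxefatipefaafiile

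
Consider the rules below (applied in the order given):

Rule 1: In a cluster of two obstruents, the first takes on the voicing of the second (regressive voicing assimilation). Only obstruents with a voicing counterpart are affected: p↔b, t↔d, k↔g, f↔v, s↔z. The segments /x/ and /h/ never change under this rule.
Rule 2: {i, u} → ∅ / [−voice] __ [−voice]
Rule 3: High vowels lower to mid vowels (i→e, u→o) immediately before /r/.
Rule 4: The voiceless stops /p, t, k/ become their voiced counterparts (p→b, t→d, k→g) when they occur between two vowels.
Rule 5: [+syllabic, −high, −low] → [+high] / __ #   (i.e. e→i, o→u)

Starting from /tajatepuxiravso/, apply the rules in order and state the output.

tajadepxerafsu

Rule 1 (regressive voicing assimilation): /v/ precedes the voiceless obstruent /s/, so it devoices to [f] by assimilation. /tajatepuxiravso/ → tajatepuxirafso.
Rule 2 (high vowel syncope): /u/ is a high vowel flanked by voiceless consonants /p/ and /x/, so it deletes. /tajatepuxirafso/ → tajatepxirafso.
Rule 3 (pre-rhotic lowering): /i/ is a high vowel immediately before /r/, so it lowers to [e]. /tajatepxirafso/ → tajatepxerafso.
Rule 4 (intervocalic voicing): /t/ is a voiceless stop between vowels /a/ and /e/, so it voices to [d]. /tajatepxerafso/ → tajadepxerafso.
Rule 5 (final vowel raising): /o/ is a mid vowel in word-final position, so it raises to [u]. /tajadepxerafso/ → tajadepxerafsu.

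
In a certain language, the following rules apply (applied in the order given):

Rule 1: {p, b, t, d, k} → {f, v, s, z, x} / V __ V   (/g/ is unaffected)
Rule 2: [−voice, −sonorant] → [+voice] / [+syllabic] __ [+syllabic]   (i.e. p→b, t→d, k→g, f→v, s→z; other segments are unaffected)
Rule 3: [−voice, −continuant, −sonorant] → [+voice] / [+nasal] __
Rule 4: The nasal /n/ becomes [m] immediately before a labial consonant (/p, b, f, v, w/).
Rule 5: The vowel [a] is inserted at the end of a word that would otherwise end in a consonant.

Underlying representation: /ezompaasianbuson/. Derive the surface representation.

Rule 1 (intervocalic spirantization): no segment meets the environment; /ezompaasianbuson/ is unchanged.
Rule 2 (intervocalic voicing): /s/ is a voiceless obstruent between vowels /a/ and /i/, so it voices to [z]. /s/ is a voiceless obstruent between vowels /u/ and /o/, so it voices to [z]. /ezompaasianbuson/ → ezompaazianbuzon.
Rule 3 (post-nasal voicing): /p/ is a voiceless stop immediately after the nasal /m/, so it voices to [b]. /ezompaazianbuzon/ → ezombaazianbuzon.
Rule 4 (nasal place assimilation): /n/ precedes the labial consonant /b/, so it assimilates in place to [m]. /ezombaazianbuzon/ → ezombaaziambuzon.
Rule 5 (final a-epenthesis): the form ends in the consonant /n/, so [a] is inserted word-finally. /ezombaaziambuzon/ → ezombaaziambuzona.

ezombaaziambuzona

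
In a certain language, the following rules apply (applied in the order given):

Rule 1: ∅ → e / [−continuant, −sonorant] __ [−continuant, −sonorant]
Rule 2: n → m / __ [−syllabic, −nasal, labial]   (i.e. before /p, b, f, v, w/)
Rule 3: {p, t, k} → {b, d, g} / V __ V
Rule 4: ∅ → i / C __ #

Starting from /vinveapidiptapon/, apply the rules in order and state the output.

Rule 1 (stop-cluster e-epenthesis): /p/ and /t/ form a stop–stop cluster, so [e] is inserted between them. /vinveapidiptapon/ → vinveapidipetapon.
Rule 2 (nasal place assimilation): /n/ precedes the labial consonant /v/, so it assimilates in place to [m]. /vinveapidipetapon/ → vimveapidipetapon.
Rule 3 (intervocalic voicing): /p/ is a voiceless stop between vowels /a/ and /i/, so it voices to [b]. /p/ is a voiceless stop between vowels /i/ and /e/, so it voices to [b]. /t/ is a voiceless stop between vowels /e/ and /a/, so it voices to [d]. /p/ is a voiceless stop between vowels /a/ and /o/, so it voices to [b]. /vimveapidipetapon/ → vimveabidibedabon.
Rule 4 (final i-epenthesis): the form ends in the consonant /n/, so [i] is inserted word-finally. /vimveabidibedabon/ → vimveabidibedaboni.

vimveabidibedaboni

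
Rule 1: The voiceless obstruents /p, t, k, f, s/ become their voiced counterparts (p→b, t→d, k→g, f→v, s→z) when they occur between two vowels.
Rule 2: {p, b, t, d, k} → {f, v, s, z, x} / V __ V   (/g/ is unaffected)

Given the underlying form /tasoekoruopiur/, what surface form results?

Rule 1 (intervocalic voicing): /s/ is a voiceless obstruent between vowels /a/ and /o/, so it voices to [z]. /k/ is a voiceless obstruent between vowels /e/ and /o/, so it voices to [g]. /p/ is a voiceless obstruent between vowels /o/ and /i/, so it voices to [b]. /tasoekoruopiur/ → tazoegoruobiur.
Rule 2 (intervocalic spirantization): /b/ is a stop between vowels /o/ and /i/, so it spirantizes to the fricative [v]. /tazoegoruobiur/ → tazoegoruoviur.

tazoegoruoviur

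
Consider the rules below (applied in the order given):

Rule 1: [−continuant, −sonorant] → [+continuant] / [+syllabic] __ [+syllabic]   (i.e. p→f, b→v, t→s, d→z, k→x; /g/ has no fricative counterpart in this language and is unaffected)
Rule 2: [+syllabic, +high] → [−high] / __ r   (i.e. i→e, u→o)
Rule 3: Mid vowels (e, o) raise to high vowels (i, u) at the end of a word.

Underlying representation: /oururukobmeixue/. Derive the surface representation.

Rule 1 (intervocalic spirantization): /k/ is a stop between vowels /u/ and /o/, so it spirantizes to the fricative [x]. /oururukobmeixue/ → oururuxobmeixue.
Rule 2 (pre-rhotic lowering): /u/ is a high vowel immediately before /r/, so it lowers to [o]. /u/ is a high vowel immediately before /r/, so it lowers to [o]. /oururuxobmeixue/ → oororuxobmeixue.
Rule 3 (final vowel raising): /e/ is a mid vowel in word-final position, so it raises to [i]. /oororuxobmeixue/ → oororuxobmeixui.

oororuxobmeixui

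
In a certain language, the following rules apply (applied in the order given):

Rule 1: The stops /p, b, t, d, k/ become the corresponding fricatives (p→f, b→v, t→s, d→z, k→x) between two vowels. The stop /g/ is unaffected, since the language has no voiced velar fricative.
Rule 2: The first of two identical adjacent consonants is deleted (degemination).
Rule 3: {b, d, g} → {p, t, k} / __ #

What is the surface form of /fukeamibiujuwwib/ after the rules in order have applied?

Rule 1 (intervocalic spirantization): /k/ is a stop between vowels /u/ and /e/, so it spirantizes to the fricative [x]. /b/ is a stop between vowels /i/ and /i/, so it spirantizes to the fricative [v]. /fukeamibiujuwwib/ → fuxeamiviujuwwib.
Rule 2 (degemination): /ww/ is a geminate; the first /w/ deletes. /fuxeamiviujuwwib/ → fuxeamiviujuwib.
Rule 3 (final devoicing): /b/ is a voiced stop in word-final position, so it devoices to [p]. /fuxeamiviujuwib/ → fuxeamiviujuwip.

fuxeamiviujuwip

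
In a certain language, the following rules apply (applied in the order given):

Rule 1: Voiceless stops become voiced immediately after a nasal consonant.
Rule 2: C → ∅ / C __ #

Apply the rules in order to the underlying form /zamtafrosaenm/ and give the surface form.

zamdafrosaen

Rule 1 (post-nasal voicing): /t/ is a voiceless stop immediately after the nasal /m/, so it voices to [d]. /zamtafrosaenm/ → zamdafrosaenm.
Rule 2 (final cluster simplification): /m/ is the second consonant of a word-final cluster /nm/, so it deletes. /zamdafrosaenm/ → zamdafrosaen.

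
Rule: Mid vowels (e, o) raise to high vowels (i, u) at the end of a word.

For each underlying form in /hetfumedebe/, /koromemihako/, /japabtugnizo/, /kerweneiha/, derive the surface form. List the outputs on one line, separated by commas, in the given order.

/hetfumedebe/: /e/ is a mid vowel in word-final position, so it raises to [i]. → [hetfumedebi].
/koromemihako/: /o/ is a mid vowel in word-final position, so it raises to [u]. → [koromemihaku].
/japabtugnizo/: /o/ is a mid vowel in word-final position, so it raises to [u]. → [japabtugnizu].
/kerweneiha/: the rule's environment is not met; surfaces unchanged as [kerweneiha].

hetfumedebi, koromemihaku, japabtugnizu, kerweneiha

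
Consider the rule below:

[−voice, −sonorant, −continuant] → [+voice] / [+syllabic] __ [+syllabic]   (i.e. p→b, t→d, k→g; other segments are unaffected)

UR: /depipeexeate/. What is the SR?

/p/ is a voiceless stop between vowels /e/ and /i/, so it voices to [b].
/p/ is a voiceless stop between vowels /i/ and /e/, so it voices to [b].
/t/ is a voiceless stop between vowels /a/ and /e/, so it voices to [d].
Surface form: [debibeexeade].

debibeexeade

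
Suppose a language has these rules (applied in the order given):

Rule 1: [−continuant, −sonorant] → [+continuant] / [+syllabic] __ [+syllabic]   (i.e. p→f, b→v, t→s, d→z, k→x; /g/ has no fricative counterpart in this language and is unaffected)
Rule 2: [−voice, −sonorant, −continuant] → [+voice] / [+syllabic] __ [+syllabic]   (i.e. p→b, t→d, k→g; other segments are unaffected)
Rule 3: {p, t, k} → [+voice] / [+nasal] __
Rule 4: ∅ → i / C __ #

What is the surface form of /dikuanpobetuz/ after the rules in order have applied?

dixuanbovesuzi

Rule 1 (intervocalic spirantization): /k/ is a stop between vowels /i/ and /u/, so it spirantizes to the fricative [x]. /b/ is a stop between vowels /o/ and /e/, so it spirantizes to the fricative [v]. /t/ is a stop between vowels /e/ and /u/, so it spirantizes to the fricative [s]. /dikuanpobetuz/ → dixuanpovesuz.
Rule 2 (intervocalic voicing): no segment meets the environment; /dixuanpovesuz/ is unchanged.
Rule 3 (post-nasal voicing): /p/ is a voiceless stop immediately after the nasal /n/, so it voices to [b]. /dixuanpovesuz/ → dixuanbovesuz.
Rule 4 (final i-epenthesis): the form ends in the consonant /z/, so [i] is inserted word-finally. /dixuanbovesuz/ → dixuanbovesuzi.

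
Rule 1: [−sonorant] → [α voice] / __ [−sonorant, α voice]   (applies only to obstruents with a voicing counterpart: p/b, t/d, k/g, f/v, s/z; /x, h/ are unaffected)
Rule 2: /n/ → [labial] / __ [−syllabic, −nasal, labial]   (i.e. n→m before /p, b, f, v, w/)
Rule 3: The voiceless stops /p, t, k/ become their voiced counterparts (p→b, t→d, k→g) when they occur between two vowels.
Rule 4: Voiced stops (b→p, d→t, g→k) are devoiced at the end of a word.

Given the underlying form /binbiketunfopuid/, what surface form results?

Rule 1 (regressive voicing assimilation): no segment meets the environment; /binbiketunfopuid/ is unchanged.
Rule 2 (nasal place assimilation): /n/ precedes the labial consonant /b/, so it assimilates in place to [m]. /n/ precedes the labial consonant /f/, so it assimilates in place to [m]. /binbiketunfopuid/ → bimbiketumfopuid.
Rule 3 (intervocalic voicing): /k/ is a voiceless stop between vowels /i/ and /e/, so it voices to [g]. /t/ is a voiceless stop between vowels /e/ and /u/, so it voices to [d]. /p/ is a voiceless stop between vowels /o/ and /u/, so it voices to [b]. /bimbiketumfopuid/ → bimbigedumfobuid.
Rule 4 (final devoicing): /d/ is a voiced stop in word-final position, so it devoices to [t]. /bimbigedumfobuid/ → bimbigedumfobuit.

bimbigedumfobuit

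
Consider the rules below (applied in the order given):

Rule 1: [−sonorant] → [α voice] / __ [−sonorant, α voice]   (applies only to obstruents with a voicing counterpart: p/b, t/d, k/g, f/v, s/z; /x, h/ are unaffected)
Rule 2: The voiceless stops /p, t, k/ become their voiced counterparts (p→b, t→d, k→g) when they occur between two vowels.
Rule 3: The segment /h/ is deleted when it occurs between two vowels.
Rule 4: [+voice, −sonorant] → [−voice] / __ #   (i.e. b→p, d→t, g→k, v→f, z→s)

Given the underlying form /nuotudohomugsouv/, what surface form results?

nuodudoomuksouf

Rule 1 (regressive voicing assimilation): /g/ precedes the voiceless obstruent /s/, so it devoices to [k] by assimilation. /nuotudohomugsouv/ → nuotudohomuksouv.
Rule 2 (intervocalic voicing): /t/ is a voiceless stop between vowels /o/ and /u/, so it voices to [d]. /nuotudohomuksouv/ → nuodudohomuksouv.
Rule 3 (intervocalic h-deletion): /h/ occurs between vowels /o/ and /o/, so it deletes. /nuodudohomuksouv/ → nuodudoomuksouv.
Rule 4 (final devoicing): /v/ is a voiced obstruent in word-final position, so it devoices to [f]. /nuodudoomuksouv/ → nuodudoomuksouf.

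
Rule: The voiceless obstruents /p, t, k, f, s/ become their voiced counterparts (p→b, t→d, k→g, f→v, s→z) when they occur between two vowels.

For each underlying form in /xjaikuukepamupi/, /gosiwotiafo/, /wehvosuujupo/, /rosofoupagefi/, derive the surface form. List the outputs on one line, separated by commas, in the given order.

xjaiguugebamubi, goziwodiavo, wehvozuujubo, rozovoubagevi

/xjaikuukepamupi/: /k/ is a voiceless obstruent between vowels /i/ and /u/, so it voices to [g]. /k/ is a voiceless obstruent between vowels /u/ and /e/, so it voices to [g]. /p/ is a voiceless obstruent between vowels /e/ and /a/, so it voices to [b]. /p/ is a voiceless obstruent between vowels /u/ and /i/, so it voices to [b]. → [xjaiguugebamubi].
/gosiwotiafo/: /s/ is a voiceless obstruent between vowels /o/ and /i/, so it voices to [z]. /t/ is a voiceless obstruent between vowels /o/ and /i/, so it voices to [d]. /f/ is a voiceless obstruent between vowels /a/ and /o/, so it voices to [v]. → [goziwodiavo].
/wehvosuujupo/: /s/ is a voiceless obstruent between vowels /o/ and /u/, so it voices to [z]. /p/ is a voiceless obstruent between vowels /u/ and /o/, so it voices to [b]. → [wehvozuujubo].
/rosofoupagefi/: /s/ is a voiceless obstruent between vowels /o/ and /o/, so it voices to [z]. /f/ is a voiceless obstruent between vowels /o/ and /o/, so it voices to [v]. /p/ is a voiceless obstruent between vowels /u/ and /a/, so it voices to [b]. /f/ is a voiceless obstruent between vowels /e/ and /i/, so it voices to [v]. → [rozovoubagevi].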